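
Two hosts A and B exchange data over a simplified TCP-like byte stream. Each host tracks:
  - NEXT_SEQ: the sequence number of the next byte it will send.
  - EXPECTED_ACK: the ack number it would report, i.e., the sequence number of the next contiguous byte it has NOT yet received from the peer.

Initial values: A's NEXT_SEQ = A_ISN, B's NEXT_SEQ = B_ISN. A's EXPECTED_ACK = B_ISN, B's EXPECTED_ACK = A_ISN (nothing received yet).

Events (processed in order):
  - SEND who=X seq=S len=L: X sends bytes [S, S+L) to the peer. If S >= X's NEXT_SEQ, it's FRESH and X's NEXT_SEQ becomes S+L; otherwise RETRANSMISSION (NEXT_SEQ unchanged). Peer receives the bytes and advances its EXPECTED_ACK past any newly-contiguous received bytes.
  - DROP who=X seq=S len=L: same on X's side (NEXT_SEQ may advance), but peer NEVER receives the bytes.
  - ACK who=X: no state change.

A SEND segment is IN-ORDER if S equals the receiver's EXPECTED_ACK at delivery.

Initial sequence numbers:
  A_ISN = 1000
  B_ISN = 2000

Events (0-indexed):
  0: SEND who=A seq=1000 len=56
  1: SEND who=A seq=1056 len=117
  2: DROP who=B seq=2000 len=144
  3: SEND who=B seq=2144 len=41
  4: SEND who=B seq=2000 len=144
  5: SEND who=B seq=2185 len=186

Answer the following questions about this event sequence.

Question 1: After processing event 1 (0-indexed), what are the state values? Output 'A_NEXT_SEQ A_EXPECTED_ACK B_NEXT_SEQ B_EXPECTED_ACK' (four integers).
After event 0: A_seq=1056 A_ack=2000 B_seq=2000 B_ack=1056
After event 1: A_seq=1173 A_ack=2000 B_seq=2000 B_ack=1173

1173 2000 2000 1173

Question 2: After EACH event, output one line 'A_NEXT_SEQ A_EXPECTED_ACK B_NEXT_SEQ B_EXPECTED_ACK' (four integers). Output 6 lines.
1056 2000 2000 1056
1173 2000 2000 1173
1173 2000 2144 1173
1173 2000 2185 1173
1173 2185 2185 1173
1173 2371 2371 1173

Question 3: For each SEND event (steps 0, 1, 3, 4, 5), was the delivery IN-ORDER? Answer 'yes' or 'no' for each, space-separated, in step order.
Answer: yes yes no yes yes

Derivation:
Step 0: SEND seq=1000 -> in-order
Step 1: SEND seq=1056 -> in-order
Step 3: SEND seq=2144 -> out-of-order
Step 4: SEND seq=2000 -> in-order
Step 5: SEND seq=2185 -> in-order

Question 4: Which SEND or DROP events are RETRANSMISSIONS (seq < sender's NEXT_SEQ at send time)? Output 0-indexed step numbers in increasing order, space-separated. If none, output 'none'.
Step 0: SEND seq=1000 -> fresh
Step 1: SEND seq=1056 -> fresh
Step 2: DROP seq=2000 -> fresh
Step 3: SEND seq=2144 -> fresh
Step 4: SEND seq=2000 -> retransmit
Step 5: SEND seq=2185 -> fresh

Answer: 4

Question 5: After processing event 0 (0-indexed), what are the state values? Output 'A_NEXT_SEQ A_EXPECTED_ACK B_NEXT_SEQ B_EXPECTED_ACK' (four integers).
After event 0: A_seq=1056 A_ack=2000 B_seq=2000 B_ack=1056

1056 2000 2000 1056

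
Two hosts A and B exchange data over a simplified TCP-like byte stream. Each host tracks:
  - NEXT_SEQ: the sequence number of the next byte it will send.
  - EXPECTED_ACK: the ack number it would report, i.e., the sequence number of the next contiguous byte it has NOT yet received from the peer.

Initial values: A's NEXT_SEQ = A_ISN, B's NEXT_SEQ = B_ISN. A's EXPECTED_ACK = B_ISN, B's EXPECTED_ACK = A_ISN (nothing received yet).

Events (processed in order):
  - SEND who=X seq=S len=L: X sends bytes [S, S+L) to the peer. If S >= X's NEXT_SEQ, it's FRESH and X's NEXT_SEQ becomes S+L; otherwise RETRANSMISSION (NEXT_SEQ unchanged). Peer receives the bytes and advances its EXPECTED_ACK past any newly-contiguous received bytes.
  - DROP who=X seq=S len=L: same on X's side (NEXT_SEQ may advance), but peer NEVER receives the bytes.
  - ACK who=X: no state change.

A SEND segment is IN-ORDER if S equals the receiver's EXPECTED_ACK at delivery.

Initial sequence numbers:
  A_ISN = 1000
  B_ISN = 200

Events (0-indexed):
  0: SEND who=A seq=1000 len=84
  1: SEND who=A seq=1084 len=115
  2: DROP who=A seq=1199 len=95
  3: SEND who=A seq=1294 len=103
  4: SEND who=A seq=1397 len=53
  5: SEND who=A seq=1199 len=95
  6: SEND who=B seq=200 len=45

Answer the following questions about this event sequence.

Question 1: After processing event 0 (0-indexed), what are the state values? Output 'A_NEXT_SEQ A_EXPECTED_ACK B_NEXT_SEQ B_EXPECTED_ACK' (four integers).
After event 0: A_seq=1084 A_ack=200 B_seq=200 B_ack=1084

1084 200 200 1084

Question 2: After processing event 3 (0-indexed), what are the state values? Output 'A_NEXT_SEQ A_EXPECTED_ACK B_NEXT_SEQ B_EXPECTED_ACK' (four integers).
After event 0: A_seq=1084 A_ack=200 B_seq=200 B_ack=1084
After event 1: A_seq=1199 A_ack=200 B_seq=200 B_ack=1199
After event 2: A_seq=1294 A_ack=200 B_seq=200 B_ack=1199
After event 3: A_seq=1397 A_ack=200 B_seq=200 B_ack=1199

1397 200 200 1199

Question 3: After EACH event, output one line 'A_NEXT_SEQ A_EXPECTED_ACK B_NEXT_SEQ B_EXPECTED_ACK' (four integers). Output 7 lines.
1084 200 200 1084
1199 200 200 1199
1294 200 200 1199
1397 200 200 1199
1450 200 200 1199
1450 200 200 1450
1450 245 245 1450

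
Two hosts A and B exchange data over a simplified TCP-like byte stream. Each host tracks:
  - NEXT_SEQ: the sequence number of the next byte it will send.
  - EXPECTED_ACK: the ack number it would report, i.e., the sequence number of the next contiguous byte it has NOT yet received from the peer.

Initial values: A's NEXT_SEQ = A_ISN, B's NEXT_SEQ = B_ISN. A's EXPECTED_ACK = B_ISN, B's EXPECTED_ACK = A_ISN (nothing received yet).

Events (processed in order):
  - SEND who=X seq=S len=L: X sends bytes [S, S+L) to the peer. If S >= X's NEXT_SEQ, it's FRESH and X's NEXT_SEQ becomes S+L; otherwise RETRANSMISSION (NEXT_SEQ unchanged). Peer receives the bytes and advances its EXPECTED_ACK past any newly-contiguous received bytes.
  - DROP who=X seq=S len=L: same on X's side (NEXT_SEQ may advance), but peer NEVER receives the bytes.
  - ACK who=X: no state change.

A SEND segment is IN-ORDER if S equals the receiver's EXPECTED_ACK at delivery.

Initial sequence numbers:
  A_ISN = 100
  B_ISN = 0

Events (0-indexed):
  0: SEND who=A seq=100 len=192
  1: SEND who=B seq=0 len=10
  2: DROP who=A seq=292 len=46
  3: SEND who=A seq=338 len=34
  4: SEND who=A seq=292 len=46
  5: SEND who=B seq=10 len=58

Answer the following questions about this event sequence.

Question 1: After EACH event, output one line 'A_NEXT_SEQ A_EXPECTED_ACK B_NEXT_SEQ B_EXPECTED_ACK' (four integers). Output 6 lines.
292 0 0 292
292 10 10 292
338 10 10 292
372 10 10 292
372 10 10 372
372 68 68 372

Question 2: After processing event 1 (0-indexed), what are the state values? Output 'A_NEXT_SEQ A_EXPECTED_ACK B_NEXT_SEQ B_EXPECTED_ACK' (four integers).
After event 0: A_seq=292 A_ack=0 B_seq=0 B_ack=292
After event 1: A_seq=292 A_ack=10 B_seq=10 B_ack=292

292 10 10 292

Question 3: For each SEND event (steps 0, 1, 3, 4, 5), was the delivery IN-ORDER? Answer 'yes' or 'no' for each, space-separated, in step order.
Answer: yes yes no yes yes

Derivation:
Step 0: SEND seq=100 -> in-order
Step 1: SEND seq=0 -> in-order
Step 3: SEND seq=338 -> out-of-order
Step 4: SEND seq=292 -> in-order
Step 5: SEND seq=10 -> in-order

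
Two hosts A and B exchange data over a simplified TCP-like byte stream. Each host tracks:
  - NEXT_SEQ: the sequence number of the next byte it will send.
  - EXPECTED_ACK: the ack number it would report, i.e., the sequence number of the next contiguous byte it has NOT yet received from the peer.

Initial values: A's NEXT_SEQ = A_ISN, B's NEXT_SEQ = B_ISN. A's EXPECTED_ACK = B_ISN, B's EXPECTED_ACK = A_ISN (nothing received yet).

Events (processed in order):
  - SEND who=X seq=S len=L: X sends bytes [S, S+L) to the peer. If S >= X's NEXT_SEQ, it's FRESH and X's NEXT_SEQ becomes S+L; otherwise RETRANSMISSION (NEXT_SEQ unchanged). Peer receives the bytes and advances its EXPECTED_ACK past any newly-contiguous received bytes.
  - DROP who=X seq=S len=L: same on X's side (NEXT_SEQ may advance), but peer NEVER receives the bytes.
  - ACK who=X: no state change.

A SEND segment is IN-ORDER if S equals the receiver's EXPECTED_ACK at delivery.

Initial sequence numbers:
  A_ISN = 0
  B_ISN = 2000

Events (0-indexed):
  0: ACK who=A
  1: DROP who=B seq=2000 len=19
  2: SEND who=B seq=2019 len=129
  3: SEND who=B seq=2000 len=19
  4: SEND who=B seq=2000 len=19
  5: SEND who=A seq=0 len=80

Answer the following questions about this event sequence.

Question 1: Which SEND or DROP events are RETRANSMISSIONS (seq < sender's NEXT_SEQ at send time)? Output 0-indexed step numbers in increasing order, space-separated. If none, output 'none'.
Step 1: DROP seq=2000 -> fresh
Step 2: SEND seq=2019 -> fresh
Step 3: SEND seq=2000 -> retransmit
Step 4: SEND seq=2000 -> retransmit
Step 5: SEND seq=0 -> fresh

Answer: 3 4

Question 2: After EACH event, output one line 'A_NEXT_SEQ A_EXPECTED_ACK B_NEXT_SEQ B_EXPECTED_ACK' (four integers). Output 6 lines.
0 2000 2000 0
0 2000 2019 0
0 2000 2148 0
0 2148 2148 0
0 2148 2148 0
80 2148 2148 80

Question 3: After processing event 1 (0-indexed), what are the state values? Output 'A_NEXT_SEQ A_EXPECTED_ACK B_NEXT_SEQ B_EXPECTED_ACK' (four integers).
After event 0: A_seq=0 A_ack=2000 B_seq=2000 B_ack=0
After event 1: A_seq=0 A_ack=2000 B_seq=2019 B_ack=0

0 2000 2019 0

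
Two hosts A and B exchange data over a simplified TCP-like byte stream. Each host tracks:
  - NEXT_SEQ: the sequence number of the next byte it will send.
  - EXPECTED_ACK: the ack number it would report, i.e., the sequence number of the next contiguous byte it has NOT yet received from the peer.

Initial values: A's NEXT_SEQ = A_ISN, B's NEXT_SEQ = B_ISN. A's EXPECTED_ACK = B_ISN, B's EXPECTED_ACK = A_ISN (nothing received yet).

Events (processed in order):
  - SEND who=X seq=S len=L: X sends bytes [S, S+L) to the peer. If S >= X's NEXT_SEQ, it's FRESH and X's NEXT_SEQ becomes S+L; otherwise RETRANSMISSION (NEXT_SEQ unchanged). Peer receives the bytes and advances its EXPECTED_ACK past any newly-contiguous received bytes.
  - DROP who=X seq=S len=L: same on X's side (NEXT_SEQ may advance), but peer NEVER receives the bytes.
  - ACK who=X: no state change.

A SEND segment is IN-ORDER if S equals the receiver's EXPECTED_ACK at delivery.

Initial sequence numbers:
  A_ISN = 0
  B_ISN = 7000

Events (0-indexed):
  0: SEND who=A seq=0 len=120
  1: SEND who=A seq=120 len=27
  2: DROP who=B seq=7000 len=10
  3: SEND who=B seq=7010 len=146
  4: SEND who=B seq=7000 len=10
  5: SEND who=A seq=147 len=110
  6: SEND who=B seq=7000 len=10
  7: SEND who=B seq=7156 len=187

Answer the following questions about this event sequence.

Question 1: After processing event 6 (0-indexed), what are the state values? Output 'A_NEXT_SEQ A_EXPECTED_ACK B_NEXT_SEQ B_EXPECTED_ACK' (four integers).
After event 0: A_seq=120 A_ack=7000 B_seq=7000 B_ack=120
After event 1: A_seq=147 A_ack=7000 B_seq=7000 B_ack=147
After event 2: A_seq=147 A_ack=7000 B_seq=7010 B_ack=147
After event 3: A_seq=147 A_ack=7000 B_seq=7156 B_ack=147
After event 4: A_seq=147 A_ack=7156 B_seq=7156 B_ack=147
After event 5: A_seq=257 A_ack=7156 B_seq=7156 B_ack=257
After event 6: A_seq=257 A_ack=7156 B_seq=7156 B_ack=257

257 7156 7156 257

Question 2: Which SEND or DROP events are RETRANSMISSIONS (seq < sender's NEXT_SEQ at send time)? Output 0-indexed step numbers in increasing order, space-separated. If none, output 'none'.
Answer: 4 6

Derivation:
Step 0: SEND seq=0 -> fresh
Step 1: SEND seq=120 -> fresh
Step 2: DROP seq=7000 -> fresh
Step 3: SEND seq=7010 -> fresh
Step 4: SEND seq=7000 -> retransmit
Step 5: SEND seq=147 -> fresh
Step 6: SEND seq=7000 -> retransmit
Step 7: SEND seq=7156 -> fresh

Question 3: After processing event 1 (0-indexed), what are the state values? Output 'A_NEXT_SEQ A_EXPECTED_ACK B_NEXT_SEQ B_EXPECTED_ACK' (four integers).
After event 0: A_seq=120 A_ack=7000 B_seq=7000 B_ack=120
After event 1: A_seq=147 A_ack=7000 B_seq=7000 B_ack=147

147 7000 7000 147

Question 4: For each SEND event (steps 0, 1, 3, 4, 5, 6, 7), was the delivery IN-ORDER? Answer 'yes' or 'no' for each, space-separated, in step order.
Step 0: SEND seq=0 -> in-order
Step 1: SEND seq=120 -> in-order
Step 3: SEND seq=7010 -> out-of-order
Step 4: SEND seq=7000 -> in-order
Step 5: SEND seq=147 -> in-order
Step 6: SEND seq=7000 -> out-of-order
Step 7: SEND seq=7156 -> in-order

Answer: yes yes no yes yes no yes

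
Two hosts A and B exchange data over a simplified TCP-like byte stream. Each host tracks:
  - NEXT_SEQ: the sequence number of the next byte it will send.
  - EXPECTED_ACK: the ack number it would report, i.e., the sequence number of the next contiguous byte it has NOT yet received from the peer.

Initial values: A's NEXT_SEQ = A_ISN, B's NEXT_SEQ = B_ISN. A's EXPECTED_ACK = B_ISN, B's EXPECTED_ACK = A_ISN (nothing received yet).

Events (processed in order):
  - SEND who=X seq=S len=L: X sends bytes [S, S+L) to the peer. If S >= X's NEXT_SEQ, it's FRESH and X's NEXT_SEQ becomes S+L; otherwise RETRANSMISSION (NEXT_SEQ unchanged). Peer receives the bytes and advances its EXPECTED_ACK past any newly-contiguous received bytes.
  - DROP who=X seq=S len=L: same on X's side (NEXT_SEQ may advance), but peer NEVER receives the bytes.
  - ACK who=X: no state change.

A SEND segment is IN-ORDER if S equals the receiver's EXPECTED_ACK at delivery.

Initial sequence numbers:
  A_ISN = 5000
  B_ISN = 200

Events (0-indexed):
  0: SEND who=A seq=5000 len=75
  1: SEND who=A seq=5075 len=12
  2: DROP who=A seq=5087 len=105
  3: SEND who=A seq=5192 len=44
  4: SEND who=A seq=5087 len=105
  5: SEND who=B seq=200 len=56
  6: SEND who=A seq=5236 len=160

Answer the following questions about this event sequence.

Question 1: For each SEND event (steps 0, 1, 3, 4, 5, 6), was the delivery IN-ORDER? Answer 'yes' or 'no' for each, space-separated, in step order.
Answer: yes yes no yes yes yes

Derivation:
Step 0: SEND seq=5000 -> in-order
Step 1: SEND seq=5075 -> in-order
Step 3: SEND seq=5192 -> out-of-order
Step 4: SEND seq=5087 -> in-order
Step 5: SEND seq=200 -> in-order
Step 6: SEND seq=5236 -> in-order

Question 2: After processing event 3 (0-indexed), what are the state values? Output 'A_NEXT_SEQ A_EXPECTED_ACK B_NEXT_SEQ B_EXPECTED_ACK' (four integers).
After event 0: A_seq=5075 A_ack=200 B_seq=200 B_ack=5075
After event 1: A_seq=5087 A_ack=200 B_seq=200 B_ack=5087
After event 2: A_seq=5192 A_ack=200 B_seq=200 B_ack=5087
After event 3: A_seq=5236 A_ack=200 B_seq=200 B_ack=5087

5236 200 200 5087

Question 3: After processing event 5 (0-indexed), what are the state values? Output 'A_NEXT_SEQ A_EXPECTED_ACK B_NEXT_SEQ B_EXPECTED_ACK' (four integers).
After event 0: A_seq=5075 A_ack=200 B_seq=200 B_ack=5075
After event 1: A_seq=5087 A_ack=200 B_seq=200 B_ack=5087
After event 2: A_seq=5192 A_ack=200 B_seq=200 B_ack=5087
After event 3: A_seq=5236 A_ack=200 B_seq=200 B_ack=5087
After event 4: A_seq=5236 A_ack=200 B_seq=200 B_ack=5236
After event 5: A_seq=5236 A_ack=256 B_seq=256 B_ack=5236

5236 256 256 5236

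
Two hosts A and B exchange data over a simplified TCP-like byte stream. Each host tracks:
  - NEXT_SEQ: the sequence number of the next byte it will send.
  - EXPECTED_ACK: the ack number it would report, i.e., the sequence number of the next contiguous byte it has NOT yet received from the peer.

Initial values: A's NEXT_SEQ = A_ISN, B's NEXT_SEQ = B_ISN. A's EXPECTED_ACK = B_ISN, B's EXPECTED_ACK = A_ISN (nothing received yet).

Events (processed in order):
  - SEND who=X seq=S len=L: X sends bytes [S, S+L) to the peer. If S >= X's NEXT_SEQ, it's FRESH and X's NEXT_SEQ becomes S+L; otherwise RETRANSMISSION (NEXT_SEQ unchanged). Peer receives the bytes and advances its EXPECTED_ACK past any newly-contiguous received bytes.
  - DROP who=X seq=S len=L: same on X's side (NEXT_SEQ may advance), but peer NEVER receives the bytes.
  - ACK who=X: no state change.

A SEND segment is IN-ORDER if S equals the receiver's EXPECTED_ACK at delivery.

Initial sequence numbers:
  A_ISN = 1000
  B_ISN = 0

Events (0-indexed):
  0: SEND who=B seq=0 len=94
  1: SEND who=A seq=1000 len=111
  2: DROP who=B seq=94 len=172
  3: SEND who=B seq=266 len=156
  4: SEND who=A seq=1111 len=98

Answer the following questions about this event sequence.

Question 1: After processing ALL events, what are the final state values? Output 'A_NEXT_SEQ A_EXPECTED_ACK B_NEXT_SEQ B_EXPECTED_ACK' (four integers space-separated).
After event 0: A_seq=1000 A_ack=94 B_seq=94 B_ack=1000
After event 1: A_seq=1111 A_ack=94 B_seq=94 B_ack=1111
After event 2: A_seq=1111 A_ack=94 B_seq=266 B_ack=1111
After event 3: A_seq=1111 A_ack=94 B_seq=422 B_ack=1111
After event 4: A_seq=1209 A_ack=94 B_seq=422 B_ack=1209

Answer: 1209 94 422 1209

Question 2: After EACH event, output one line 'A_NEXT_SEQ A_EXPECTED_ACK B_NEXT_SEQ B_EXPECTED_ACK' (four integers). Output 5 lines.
1000 94 94 1000
1111 94 94 1111
1111 94 266 1111
1111 94 422 1111
1209 94 422 1209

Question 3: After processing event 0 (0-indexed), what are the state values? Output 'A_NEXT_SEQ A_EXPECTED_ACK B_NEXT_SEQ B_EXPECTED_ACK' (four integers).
After event 0: A_seq=1000 A_ack=94 B_seq=94 B_ack=1000

1000 94 94 1000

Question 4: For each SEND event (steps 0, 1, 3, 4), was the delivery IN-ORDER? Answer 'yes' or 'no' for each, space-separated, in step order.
Step 0: SEND seq=0 -> in-order
Step 1: SEND seq=1000 -> in-order
Step 3: SEND seq=266 -> out-of-order
Step 4: SEND seq=1111 -> in-order

Answer: yes yes no yes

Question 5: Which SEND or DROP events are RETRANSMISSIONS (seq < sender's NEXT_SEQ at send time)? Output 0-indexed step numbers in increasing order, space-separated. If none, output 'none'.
Step 0: SEND seq=0 -> fresh
Step 1: SEND seq=1000 -> fresh
Step 2: DROP seq=94 -> fresh
Step 3: SEND seq=266 -> fresh
Step 4: SEND seq=1111 -> fresh

Answer: none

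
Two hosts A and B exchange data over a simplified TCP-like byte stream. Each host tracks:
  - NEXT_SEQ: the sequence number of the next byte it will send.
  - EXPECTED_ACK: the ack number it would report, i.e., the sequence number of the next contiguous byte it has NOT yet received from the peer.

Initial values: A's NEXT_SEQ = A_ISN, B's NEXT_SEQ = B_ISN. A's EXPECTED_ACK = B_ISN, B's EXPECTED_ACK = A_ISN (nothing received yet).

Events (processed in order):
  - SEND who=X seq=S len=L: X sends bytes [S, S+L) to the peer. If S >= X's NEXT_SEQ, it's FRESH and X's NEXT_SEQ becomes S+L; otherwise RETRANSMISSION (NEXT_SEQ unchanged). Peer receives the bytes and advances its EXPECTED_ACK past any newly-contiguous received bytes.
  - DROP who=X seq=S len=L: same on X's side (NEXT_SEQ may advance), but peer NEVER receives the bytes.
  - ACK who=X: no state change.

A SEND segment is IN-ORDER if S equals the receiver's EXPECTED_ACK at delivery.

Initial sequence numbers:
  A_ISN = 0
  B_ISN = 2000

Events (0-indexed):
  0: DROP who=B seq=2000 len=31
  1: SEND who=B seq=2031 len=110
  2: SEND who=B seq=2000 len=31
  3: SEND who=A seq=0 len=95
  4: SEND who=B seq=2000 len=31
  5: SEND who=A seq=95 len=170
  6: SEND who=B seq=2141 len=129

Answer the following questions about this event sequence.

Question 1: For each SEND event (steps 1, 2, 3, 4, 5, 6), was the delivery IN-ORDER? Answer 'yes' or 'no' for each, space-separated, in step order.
Step 1: SEND seq=2031 -> out-of-order
Step 2: SEND seq=2000 -> in-order
Step 3: SEND seq=0 -> in-order
Step 4: SEND seq=2000 -> out-of-order
Step 5: SEND seq=95 -> in-order
Step 6: SEND seq=2141 -> in-order

Answer: no yes yes no yes yes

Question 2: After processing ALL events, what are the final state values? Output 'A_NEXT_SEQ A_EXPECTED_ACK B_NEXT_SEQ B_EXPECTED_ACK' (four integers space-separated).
Answer: 265 2270 2270 265

Derivation:
After event 0: A_seq=0 A_ack=2000 B_seq=2031 B_ack=0
After event 1: A_seq=0 A_ack=2000 B_seq=2141 B_ack=0
After event 2: A_seq=0 A_ack=2141 B_seq=2141 B_ack=0
After event 3: A_seq=95 A_ack=2141 B_seq=2141 B_ack=95
After event 4: A_seq=95 A_ack=2141 B_seq=2141 B_ack=95
After event 5: A_seq=265 A_ack=2141 B_seq=2141 B_ack=265
After event 6: A_seq=265 A_ack=2270 B_seq=2270 B_ack=265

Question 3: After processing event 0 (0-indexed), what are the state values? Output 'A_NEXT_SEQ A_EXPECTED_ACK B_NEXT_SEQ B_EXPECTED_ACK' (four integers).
After event 0: A_seq=0 A_ack=2000 B_seq=2031 B_ack=0

0 2000 2031 0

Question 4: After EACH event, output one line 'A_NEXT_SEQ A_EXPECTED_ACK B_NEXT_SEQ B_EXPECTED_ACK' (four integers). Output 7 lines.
0 2000 2031 0
0 2000 2141 0
0 2141 2141 0
95 2141 2141 95
95 2141 2141 95
265 2141 2141 265
265 2270 2270 265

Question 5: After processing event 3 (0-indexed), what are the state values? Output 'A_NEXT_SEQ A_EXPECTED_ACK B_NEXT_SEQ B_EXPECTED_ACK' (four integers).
After event 0: A_seq=0 A_ack=2000 B_seq=2031 B_ack=0
After event 1: A_seq=0 A_ack=2000 B_seq=2141 B_ack=0
After event 2: A_seq=0 A_ack=2141 B_seq=2141 B_ack=0
After event 3: A_seq=95 A_ack=2141 B_seq=2141 B_ack=95

95 2141 2141 95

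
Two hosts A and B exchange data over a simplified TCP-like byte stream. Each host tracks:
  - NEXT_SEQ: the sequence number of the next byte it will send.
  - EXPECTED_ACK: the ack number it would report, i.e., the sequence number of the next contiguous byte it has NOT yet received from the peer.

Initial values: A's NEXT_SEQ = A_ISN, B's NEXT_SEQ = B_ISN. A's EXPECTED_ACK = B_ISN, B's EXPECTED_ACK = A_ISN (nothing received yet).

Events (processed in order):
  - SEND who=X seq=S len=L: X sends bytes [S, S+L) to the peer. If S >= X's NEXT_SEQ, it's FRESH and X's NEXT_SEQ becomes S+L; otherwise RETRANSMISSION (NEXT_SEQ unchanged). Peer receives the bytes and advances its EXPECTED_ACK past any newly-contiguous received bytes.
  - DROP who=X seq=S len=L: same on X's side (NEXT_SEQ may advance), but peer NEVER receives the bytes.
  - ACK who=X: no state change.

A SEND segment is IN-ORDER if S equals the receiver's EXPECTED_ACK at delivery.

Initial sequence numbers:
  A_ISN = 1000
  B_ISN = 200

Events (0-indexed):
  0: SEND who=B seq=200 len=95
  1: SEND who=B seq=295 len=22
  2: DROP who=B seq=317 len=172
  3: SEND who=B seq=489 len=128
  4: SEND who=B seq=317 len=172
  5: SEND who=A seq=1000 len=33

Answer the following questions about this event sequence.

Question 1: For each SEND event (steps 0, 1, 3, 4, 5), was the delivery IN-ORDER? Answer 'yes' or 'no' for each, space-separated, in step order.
Answer: yes yes no yes yes

Derivation:
Step 0: SEND seq=200 -> in-order
Step 1: SEND seq=295 -> in-order
Step 3: SEND seq=489 -> out-of-order
Step 4: SEND seq=317 -> in-order
Step 5: SEND seq=1000 -> in-order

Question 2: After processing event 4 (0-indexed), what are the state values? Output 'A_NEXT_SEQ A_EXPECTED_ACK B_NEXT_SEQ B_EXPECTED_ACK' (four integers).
After event 0: A_seq=1000 A_ack=295 B_seq=295 B_ack=1000
After event 1: A_seq=1000 A_ack=317 B_seq=317 B_ack=1000
After event 2: A_seq=1000 A_ack=317 B_seq=489 B_ack=1000
After event 3: A_seq=1000 A_ack=317 B_seq=617 B_ack=1000
After event 4: A_seq=1000 A_ack=617 B_seq=617 B_ack=1000

1000 617 617 1000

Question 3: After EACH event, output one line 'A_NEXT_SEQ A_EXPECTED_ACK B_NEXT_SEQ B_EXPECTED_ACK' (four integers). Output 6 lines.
1000 295 295 1000
1000 317 317 1000
1000 317 489 1000
1000 317 617 1000
1000 617 617 1000
1033 617 617 1033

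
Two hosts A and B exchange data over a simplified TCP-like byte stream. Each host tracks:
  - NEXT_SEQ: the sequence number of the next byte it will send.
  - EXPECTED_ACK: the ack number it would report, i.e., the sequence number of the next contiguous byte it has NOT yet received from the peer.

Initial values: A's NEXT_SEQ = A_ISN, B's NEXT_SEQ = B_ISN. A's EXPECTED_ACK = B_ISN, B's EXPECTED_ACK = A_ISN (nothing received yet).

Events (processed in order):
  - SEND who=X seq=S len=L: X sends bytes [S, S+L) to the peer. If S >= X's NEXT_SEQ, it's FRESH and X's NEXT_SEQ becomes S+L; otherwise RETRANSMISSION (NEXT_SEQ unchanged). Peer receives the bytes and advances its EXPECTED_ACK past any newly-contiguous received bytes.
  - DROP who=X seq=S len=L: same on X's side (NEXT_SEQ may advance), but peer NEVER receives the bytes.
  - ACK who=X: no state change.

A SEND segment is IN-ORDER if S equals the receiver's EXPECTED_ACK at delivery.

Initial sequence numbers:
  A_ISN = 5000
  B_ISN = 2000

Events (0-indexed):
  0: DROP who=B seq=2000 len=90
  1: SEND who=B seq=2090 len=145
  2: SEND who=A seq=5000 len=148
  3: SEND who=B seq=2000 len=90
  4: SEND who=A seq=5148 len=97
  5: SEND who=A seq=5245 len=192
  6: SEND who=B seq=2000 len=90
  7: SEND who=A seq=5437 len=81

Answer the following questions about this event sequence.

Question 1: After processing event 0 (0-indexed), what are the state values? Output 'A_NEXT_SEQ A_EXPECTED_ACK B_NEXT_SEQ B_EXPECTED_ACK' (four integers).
After event 0: A_seq=5000 A_ack=2000 B_seq=2090 B_ack=5000

5000 2000 2090 5000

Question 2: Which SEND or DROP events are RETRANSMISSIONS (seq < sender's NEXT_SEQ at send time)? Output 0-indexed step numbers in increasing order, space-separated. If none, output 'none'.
Step 0: DROP seq=2000 -> fresh
Step 1: SEND seq=2090 -> fresh
Step 2: SEND seq=5000 -> fresh
Step 3: SEND seq=2000 -> retransmit
Step 4: SEND seq=5148 -> fresh
Step 5: SEND seq=5245 -> fresh
Step 6: SEND seq=2000 -> retransmit
Step 7: SEND seq=5437 -> fresh

Answer: 3 6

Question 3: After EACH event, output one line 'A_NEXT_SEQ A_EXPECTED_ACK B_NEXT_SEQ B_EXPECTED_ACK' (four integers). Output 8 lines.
5000 2000 2090 5000
5000 2000 2235 5000
5148 2000 2235 5148
5148 2235 2235 5148
5245 2235 2235 5245
5437 2235 2235 5437
5437 2235 2235 5437
5518 2235 2235 5518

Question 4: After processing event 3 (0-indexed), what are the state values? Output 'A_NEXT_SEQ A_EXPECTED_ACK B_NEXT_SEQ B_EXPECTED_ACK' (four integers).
After event 0: A_seq=5000 A_ack=2000 B_seq=2090 B_ack=5000
After event 1: A_seq=5000 A_ack=2000 B_seq=2235 B_ack=5000
After event 2: A_seq=5148 A_ack=2000 B_seq=2235 B_ack=5148
After event 3: A_seq=5148 A_ack=2235 B_seq=2235 B_ack=5148

5148 2235 2235 5148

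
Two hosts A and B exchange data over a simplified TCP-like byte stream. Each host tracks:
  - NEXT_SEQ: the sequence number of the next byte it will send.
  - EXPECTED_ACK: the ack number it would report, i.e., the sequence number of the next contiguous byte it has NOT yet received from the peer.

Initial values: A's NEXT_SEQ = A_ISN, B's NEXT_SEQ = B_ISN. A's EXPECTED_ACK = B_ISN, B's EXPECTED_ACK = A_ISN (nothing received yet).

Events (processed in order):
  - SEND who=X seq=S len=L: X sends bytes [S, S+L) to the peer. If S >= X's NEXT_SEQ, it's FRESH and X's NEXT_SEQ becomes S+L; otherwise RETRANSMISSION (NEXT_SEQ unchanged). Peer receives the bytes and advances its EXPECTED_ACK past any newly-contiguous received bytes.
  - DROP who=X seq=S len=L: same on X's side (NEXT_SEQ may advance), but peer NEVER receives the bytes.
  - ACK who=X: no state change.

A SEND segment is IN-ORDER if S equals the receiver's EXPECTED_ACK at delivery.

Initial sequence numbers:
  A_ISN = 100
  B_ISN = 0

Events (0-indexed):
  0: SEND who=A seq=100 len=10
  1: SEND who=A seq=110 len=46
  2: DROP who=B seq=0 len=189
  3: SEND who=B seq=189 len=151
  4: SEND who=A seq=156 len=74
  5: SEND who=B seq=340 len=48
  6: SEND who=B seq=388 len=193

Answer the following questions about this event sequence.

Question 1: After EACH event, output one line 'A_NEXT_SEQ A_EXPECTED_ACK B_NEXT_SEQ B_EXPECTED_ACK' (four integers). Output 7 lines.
110 0 0 110
156 0 0 156
156 0 189 156
156 0 340 156
230 0 340 230
230 0 388 230
230 0 581 230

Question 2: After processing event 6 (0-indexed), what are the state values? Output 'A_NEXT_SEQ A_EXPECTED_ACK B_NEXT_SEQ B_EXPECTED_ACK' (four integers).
After event 0: A_seq=110 A_ack=0 B_seq=0 B_ack=110
After event 1: A_seq=156 A_ack=0 B_seq=0 B_ack=156
After event 2: A_seq=156 A_ack=0 B_seq=189 B_ack=156
After event 3: A_seq=156 A_ack=0 B_seq=340 B_ack=156
After event 4: A_seq=230 A_ack=0 B_seq=340 B_ack=230
After event 5: A_seq=230 A_ack=0 B_seq=388 B_ack=230
After event 6: A_seq=230 A_ack=0 B_seq=581 B_ack=230

230 0 581 230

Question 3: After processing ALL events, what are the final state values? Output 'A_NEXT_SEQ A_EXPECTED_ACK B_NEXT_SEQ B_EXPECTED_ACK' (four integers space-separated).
After event 0: A_seq=110 A_ack=0 B_seq=0 B_ack=110
After event 1: A_seq=156 A_ack=0 B_seq=0 B_ack=156
After event 2: A_seq=156 A_ack=0 B_seq=189 B_ack=156
After event 3: A_seq=156 A_ack=0 B_seq=340 B_ack=156
After event 4: A_seq=230 A_ack=0 B_seq=340 B_ack=230
After event 5: A_seq=230 A_ack=0 B_seq=388 B_ack=230
After event 6: A_seq=230 A_ack=0 B_seq=581 B_ack=230

Answer: 230 0 581 230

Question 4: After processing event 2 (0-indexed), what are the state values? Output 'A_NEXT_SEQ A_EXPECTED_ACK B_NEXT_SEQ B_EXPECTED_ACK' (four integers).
After event 0: A_seq=110 A_ack=0 B_seq=0 B_ack=110
After event 1: A_seq=156 A_ack=0 B_seq=0 B_ack=156
After event 2: A_seq=156 A_ack=0 B_seq=189 B_ack=156

156 0 189 156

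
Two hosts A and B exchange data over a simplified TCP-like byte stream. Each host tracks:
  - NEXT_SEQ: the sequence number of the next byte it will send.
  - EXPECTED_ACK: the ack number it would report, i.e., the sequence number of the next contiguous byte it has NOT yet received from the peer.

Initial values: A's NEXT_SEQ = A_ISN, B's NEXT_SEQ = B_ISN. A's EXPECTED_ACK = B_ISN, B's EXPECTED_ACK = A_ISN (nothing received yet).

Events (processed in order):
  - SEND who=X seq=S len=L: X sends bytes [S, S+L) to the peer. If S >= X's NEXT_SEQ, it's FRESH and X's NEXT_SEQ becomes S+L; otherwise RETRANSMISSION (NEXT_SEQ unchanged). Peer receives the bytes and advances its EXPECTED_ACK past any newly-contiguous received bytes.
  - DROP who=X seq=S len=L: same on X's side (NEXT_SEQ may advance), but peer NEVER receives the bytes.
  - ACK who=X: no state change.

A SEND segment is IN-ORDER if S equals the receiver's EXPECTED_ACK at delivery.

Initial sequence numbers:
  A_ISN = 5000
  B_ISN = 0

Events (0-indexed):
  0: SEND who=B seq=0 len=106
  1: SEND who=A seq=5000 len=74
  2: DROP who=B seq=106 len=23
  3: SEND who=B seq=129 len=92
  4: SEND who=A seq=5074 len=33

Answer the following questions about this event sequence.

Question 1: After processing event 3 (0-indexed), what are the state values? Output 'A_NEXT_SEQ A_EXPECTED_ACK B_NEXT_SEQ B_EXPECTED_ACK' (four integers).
After event 0: A_seq=5000 A_ack=106 B_seq=106 B_ack=5000
After event 1: A_seq=5074 A_ack=106 B_seq=106 B_ack=5074
After event 2: A_seq=5074 A_ack=106 B_seq=129 B_ack=5074
After event 3: A_seq=5074 A_ack=106 B_seq=221 B_ack=5074

5074 106 221 5074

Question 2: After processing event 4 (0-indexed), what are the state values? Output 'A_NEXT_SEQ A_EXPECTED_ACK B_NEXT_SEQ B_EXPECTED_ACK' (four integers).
After event 0: A_seq=5000 A_ack=106 B_seq=106 B_ack=5000
After event 1: A_seq=5074 A_ack=106 B_seq=106 B_ack=5074
After event 2: A_seq=5074 A_ack=106 B_seq=129 B_ack=5074
After event 3: A_seq=5074 A_ack=106 B_seq=221 B_ack=5074
After event 4: A_seq=5107 A_ack=106 B_seq=221 B_ack=5107

5107 106 221 5107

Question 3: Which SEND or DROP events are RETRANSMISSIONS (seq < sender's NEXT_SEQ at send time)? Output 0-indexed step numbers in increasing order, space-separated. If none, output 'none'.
Answer: none

Derivation:
Step 0: SEND seq=0 -> fresh
Step 1: SEND seq=5000 -> fresh
Step 2: DROP seq=106 -> fresh
Step 3: SEND seq=129 -> fresh
Step 4: SEND seq=5074 -> fresh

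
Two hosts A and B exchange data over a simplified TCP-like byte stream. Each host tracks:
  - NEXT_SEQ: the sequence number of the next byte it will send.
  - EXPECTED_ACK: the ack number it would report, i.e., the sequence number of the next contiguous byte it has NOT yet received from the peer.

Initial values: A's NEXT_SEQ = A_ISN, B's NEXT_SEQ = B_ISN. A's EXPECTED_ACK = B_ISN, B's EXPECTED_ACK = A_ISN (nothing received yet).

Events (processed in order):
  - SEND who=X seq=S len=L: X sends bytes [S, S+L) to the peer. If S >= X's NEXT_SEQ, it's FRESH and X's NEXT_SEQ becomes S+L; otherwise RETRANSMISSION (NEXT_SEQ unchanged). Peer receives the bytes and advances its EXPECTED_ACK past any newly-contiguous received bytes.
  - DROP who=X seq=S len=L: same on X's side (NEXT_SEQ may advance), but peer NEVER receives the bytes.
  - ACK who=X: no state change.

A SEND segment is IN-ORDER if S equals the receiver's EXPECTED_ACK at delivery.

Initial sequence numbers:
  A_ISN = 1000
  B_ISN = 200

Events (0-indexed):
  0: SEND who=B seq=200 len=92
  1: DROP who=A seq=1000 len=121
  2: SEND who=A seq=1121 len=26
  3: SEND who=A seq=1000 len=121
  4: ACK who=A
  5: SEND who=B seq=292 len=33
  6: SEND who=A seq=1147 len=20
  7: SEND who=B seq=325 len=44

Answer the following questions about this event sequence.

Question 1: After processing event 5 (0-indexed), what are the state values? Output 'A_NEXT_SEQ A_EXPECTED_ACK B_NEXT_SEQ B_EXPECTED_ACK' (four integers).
After event 0: A_seq=1000 A_ack=292 B_seq=292 B_ack=1000
After event 1: A_seq=1121 A_ack=292 B_seq=292 B_ack=1000
After event 2: A_seq=1147 A_ack=292 B_seq=292 B_ack=1000
After event 3: A_seq=1147 A_ack=292 B_seq=292 B_ack=1147
After event 4: A_seq=1147 A_ack=292 B_seq=292 B_ack=1147
After event 5: A_seq=1147 A_ack=325 B_seq=325 B_ack=1147

1147 325 325 1147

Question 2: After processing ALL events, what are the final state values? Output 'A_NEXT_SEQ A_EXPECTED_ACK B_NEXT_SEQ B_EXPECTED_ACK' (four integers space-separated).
Answer: 1167 369 369 1167

Derivation:
After event 0: A_seq=1000 A_ack=292 B_seq=292 B_ack=1000
After event 1: A_seq=1121 A_ack=292 B_seq=292 B_ack=1000
After event 2: A_seq=1147 A_ack=292 B_seq=292 B_ack=1000
After event 3: A_seq=1147 A_ack=292 B_seq=292 B_ack=1147
After event 4: A_seq=1147 A_ack=292 B_seq=292 B_ack=1147
After event 5: A_seq=1147 A_ack=325 B_seq=325 B_ack=1147
After event 6: A_seq=1167 A_ack=325 B_seq=325 B_ack=1167
After event 7: A_seq=1167 A_ack=369 B_seq=369 B_ack=1167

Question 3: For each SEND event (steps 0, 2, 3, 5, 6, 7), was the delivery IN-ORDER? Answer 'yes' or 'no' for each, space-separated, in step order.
Answer: yes no yes yes yes yes

Derivation:
Step 0: SEND seq=200 -> in-order
Step 2: SEND seq=1121 -> out-of-order
Step 3: SEND seq=1000 -> in-order
Step 5: SEND seq=292 -> in-order
Step 6: SEND seq=1147 -> in-order
Step 7: SEND seq=325 -> in-order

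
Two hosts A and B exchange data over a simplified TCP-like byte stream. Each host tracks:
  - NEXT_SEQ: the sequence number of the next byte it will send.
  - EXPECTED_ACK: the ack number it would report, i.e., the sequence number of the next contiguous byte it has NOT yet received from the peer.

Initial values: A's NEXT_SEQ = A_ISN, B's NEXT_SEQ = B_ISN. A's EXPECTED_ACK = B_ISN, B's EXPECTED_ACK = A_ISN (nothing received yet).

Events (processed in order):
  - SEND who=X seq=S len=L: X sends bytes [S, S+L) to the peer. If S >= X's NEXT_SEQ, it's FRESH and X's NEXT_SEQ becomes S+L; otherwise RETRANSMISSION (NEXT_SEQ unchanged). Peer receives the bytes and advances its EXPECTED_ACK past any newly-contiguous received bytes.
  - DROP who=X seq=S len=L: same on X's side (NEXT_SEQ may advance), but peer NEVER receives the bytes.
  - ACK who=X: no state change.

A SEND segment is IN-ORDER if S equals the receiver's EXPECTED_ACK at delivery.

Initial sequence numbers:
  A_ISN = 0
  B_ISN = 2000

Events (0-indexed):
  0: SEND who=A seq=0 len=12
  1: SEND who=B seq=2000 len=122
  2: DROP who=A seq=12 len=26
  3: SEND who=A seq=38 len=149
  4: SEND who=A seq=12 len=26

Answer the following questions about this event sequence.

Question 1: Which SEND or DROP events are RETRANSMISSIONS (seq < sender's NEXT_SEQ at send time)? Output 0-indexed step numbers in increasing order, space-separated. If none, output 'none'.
Step 0: SEND seq=0 -> fresh
Step 1: SEND seq=2000 -> fresh
Step 2: DROP seq=12 -> fresh
Step 3: SEND seq=38 -> fresh
Step 4: SEND seq=12 -> retransmit

Answer: 4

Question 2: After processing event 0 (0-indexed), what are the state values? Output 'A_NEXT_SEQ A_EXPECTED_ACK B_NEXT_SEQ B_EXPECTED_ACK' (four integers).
After event 0: A_seq=12 A_ack=2000 B_seq=2000 B_ack=12

12 2000 2000 12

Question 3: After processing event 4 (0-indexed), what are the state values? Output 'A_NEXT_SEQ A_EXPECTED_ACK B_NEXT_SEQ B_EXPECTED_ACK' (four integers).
After event 0: A_seq=12 A_ack=2000 B_seq=2000 B_ack=12
After event 1: A_seq=12 A_ack=2122 B_seq=2122 B_ack=12
After event 2: A_seq=38 A_ack=2122 B_seq=2122 B_ack=12
After event 3: A_seq=187 A_ack=2122 B_seq=2122 B_ack=12
After event 4: A_seq=187 A_ack=2122 B_seq=2122 B_ack=187

187 2122 2122 187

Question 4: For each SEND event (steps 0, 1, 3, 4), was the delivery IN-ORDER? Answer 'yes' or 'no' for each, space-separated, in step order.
Answer: yes yes no yes

Derivation:
Step 0: SEND seq=0 -> in-order
Step 1: SEND seq=2000 -> in-order
Step 3: SEND seq=38 -> out-of-order
Step 4: SEND seq=12 -> in-order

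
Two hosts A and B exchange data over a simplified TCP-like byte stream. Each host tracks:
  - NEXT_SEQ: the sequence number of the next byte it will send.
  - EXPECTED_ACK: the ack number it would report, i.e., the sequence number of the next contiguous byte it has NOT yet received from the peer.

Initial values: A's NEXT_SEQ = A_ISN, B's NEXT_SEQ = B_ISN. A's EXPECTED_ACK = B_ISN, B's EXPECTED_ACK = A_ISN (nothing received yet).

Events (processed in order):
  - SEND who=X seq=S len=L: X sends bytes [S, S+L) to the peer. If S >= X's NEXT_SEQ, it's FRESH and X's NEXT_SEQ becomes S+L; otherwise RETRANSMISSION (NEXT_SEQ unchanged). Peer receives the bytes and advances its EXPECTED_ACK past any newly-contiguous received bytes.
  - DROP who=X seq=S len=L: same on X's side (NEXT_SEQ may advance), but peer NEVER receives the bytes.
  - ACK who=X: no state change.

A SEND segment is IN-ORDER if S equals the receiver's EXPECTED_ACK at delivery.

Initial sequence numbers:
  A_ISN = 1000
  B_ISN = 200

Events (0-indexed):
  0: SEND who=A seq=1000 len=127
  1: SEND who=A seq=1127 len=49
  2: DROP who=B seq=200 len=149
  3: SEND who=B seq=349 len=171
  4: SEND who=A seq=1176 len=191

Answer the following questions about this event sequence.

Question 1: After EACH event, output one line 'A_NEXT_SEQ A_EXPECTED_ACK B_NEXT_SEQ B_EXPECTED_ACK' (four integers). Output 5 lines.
1127 200 200 1127
1176 200 200 1176
1176 200 349 1176
1176 200 520 1176
1367 200 520 1367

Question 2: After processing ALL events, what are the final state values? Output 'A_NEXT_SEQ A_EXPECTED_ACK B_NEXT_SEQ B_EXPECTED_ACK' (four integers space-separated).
After event 0: A_seq=1127 A_ack=200 B_seq=200 B_ack=1127
After event 1: A_seq=1176 A_ack=200 B_seq=200 B_ack=1176
After event 2: A_seq=1176 A_ack=200 B_seq=349 B_ack=1176
After event 3: A_seq=1176 A_ack=200 B_seq=520 B_ack=1176
After event 4: A_seq=1367 A_ack=200 B_seq=520 B_ack=1367

Answer: 1367 200 520 1367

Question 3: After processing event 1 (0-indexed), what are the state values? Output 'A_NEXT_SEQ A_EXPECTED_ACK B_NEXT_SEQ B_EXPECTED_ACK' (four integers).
After event 0: A_seq=1127 A_ack=200 B_seq=200 B_ack=1127
After event 1: A_seq=1176 A_ack=200 B_seq=200 B_ack=1176

1176 200 200 1176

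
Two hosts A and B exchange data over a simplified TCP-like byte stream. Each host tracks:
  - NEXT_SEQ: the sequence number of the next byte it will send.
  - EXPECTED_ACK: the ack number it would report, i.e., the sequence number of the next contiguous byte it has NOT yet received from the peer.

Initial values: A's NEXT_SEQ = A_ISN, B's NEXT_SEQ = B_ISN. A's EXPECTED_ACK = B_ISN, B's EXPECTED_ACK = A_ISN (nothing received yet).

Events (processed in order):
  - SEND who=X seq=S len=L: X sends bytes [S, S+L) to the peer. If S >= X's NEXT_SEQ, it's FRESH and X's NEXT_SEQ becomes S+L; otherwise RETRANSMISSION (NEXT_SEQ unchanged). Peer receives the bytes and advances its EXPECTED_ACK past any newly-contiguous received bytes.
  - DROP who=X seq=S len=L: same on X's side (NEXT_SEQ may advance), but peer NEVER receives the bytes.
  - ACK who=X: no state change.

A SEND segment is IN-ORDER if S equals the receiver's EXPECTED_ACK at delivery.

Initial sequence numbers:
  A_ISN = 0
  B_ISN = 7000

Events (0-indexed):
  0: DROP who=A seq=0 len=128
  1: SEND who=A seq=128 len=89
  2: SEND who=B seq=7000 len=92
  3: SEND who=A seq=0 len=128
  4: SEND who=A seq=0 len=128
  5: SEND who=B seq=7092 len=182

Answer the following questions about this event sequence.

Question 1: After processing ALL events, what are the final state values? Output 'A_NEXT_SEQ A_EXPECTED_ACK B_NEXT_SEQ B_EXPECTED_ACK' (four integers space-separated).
Answer: 217 7274 7274 217

Derivation:
After event 0: A_seq=128 A_ack=7000 B_seq=7000 B_ack=0
After event 1: A_seq=217 A_ack=7000 B_seq=7000 B_ack=0
After event 2: A_seq=217 A_ack=7092 B_seq=7092 B_ack=0
After event 3: A_seq=217 A_ack=7092 B_seq=7092 B_ack=217
After event 4: A_seq=217 A_ack=7092 B_seq=7092 B_ack=217
After event 5: A_seq=217 A_ack=7274 B_seq=7274 B_ack=217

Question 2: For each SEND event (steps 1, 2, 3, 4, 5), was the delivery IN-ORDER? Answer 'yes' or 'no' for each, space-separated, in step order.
Step 1: SEND seq=128 -> out-of-order
Step 2: SEND seq=7000 -> in-order
Step 3: SEND seq=0 -> in-order
Step 4: SEND seq=0 -> out-of-order
Step 5: SEND seq=7092 -> in-order

Answer: no yes yes no yes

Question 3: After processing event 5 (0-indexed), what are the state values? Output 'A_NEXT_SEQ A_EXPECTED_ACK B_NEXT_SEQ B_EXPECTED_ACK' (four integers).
After event 0: A_seq=128 A_ack=7000 B_seq=7000 B_ack=0
After event 1: A_seq=217 A_ack=7000 B_seq=7000 B_ack=0
After event 2: A_seq=217 A_ack=7092 B_seq=7092 B_ack=0
After event 3: A_seq=217 A_ack=7092 B_seq=7092 B_ack=217
After event 4: A_seq=217 A_ack=7092 B_seq=7092 B_ack=217
After event 5: A_seq=217 A_ack=7274 B_seq=7274 B_ack=217

217 7274 7274 217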